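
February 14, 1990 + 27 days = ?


Start: February 14, 1990
Add 27 days
February 14 → March 1: 28 - 14 + 1 = 15 days (27 - 15 = 12 left)
March 1 + 12 = March 13, 1990

March 13, 1990


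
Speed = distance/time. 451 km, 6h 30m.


Distance: 451 km
Time: 6h 30m = 390 min = 390/60 = 13/2 hours
Speed = 451 ÷ (13/2) = 451 × 2 / 13 = 902/13 ≈ 69.4 km/h

69.4 km/h


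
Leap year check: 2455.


Rules: divisible by 4 AND (not by 100 OR by 400)
2455 ÷ 4 = 613 remainder 3 → not divisible by 4
Not divisible by 4 → not a leap year

No


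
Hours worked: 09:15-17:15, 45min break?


7h 15m (435 minutes)

Total time = (17×60+15) - (9×60+15)
= 1035 - 555 = 480 min
Minus break: 480 - 45 = 435 min
= 7h 15m


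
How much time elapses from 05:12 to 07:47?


End time in minutes: 7×60 + 47 = 467
Start time in minutes: 5×60 + 12 = 312
Difference = 467 - 312 = 155 minutes
= 2 hours 35 minutes

2h 35m


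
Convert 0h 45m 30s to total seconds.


Hours: 0 × 3600 = 0
Minutes: 45 × 60 = 2700
Seconds: 30
Total = 0 + 2700 + 30 = 2730

2730 seconds


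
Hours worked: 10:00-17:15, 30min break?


Total time = (17×60+15) - (10×60+0)
= 1035 - 600 = 435 min
Minus break: 435 - 30 = 405 min
= 6h 45m

6h 45m (405 minutes)


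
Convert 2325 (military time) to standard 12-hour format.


11:25 PM

Hour: 23
23 - 12 = 11 → PM


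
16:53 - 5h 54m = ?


10:59

Start: 1013 minutes from midnight
Subtract: 354 minutes
Remaining: 1013 - 354 = 659
Hours: 10, Minutes: 59


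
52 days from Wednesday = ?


Saturday

Start: Wednesday (index 2)
(2 + 52) mod 7
= 54 mod 7
= 5
Index 5 → Saturday


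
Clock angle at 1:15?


Hour hand = 1×30 + 15×0.5 = 37.5°
Minute hand = 15×6 = 90°
Difference = |37.5 - 90| = 52.5°

52.5°


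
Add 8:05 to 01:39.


Start: 99 minutes from midnight
Add: 485 minutes
Total: 584 minutes
Hours: 584 ÷ 60 = 9 remainder 44

09:44


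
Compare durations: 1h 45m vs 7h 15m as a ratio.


Duration 1: 105 minutes
Duration 2: 435 minutes
Ratio = 105:435
GCD = 15
Simplified = 7:29
As a decimal: 7/29 ≈ 0.24

7:29 (0.24)


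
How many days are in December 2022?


31 days

Month: December (month 12)
December has 31 days


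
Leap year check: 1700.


Rules: divisible by 4 AND (not by 100 OR by 400)
1700 ÷ 4 = 425 exactly → divisible by 4
1700 ÷ 100 = 17 exactly → divisible by 100
1700 ÷ 400 = 4 remainder 100 → not divisible by 400
Divisible by 100 but not by 400 → not a leap year

No


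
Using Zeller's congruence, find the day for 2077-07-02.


Zeller's congruence:
q=2, m=7, k=77, j=20
h = (2 + ⌊13×8/5⌋ + 77 + ⌊77/4⌋ + ⌊20/4⌋ - 2×20) mod 7
= (2 + 20 + 77 + 19 + 5 - 40) mod 7
= 83 mod 7 = 6
h=6 → Friday

Friday


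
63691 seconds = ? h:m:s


17h 41m 31s

Hours: 63691 ÷ 3600 = 17 remainder 2491
Minutes: 2491 ÷ 60 = 41 remainder 31
Seconds: 31


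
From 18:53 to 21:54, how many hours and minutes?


3h 1m

End time in minutes: 21×60 + 54 = 1314
Start time in minutes: 18×60 + 53 = 1133
Difference = 1314 - 1133 = 181 minutes
= 3 hours 1 minutes


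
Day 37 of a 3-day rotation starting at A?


Shift A

Shifts: A, B, C
Start: A (index 0)
Day 37: (0 + 37 - 1) mod 3
= 36 mod 3
= 0
Index 0 → shift A


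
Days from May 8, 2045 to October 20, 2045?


165 days

From May 8, 2045 to October 20, 2045
Rest of May 2045: 31 - 8 = 23
Full months: June 30, July 31, August 31, September 30
Days into October 2045: 20
Total = 23 + 30 + 31 + 31 + 30 + 20 = 165 days


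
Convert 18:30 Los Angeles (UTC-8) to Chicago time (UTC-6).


20:30

Time difference = UTC-6 - UTC-8 = +2 hours
New hour = (18 + 2) mod 24
= 20 mod 24 = 20
Minutes unchanged → 20:30


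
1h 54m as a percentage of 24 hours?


Total minutes: 1×60 + 54 = 114
Day = 24×60 = 1440 minutes
Fraction = 114/1440 ≈ 0.0792
As a percentage: 114/1440 × 100 ≈ 7.92%

0.0792 (7.92%)


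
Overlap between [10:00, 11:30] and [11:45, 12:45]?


0 minutes

Meeting A: 600-690 (in minutes from midnight)
Meeting B: 705-765
Overlap start = max(600, 705) = 705
Overlap end = min(690, 765) = 690
Overlap = max(0, 690 - 705) = 0 min


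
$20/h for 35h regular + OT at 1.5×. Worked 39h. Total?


$820.00

Regular: 35h × $20 = $700.00
Overtime: 39 - 35 = 4h
OT pay: 4h × $20 × 1.5 = $120.00
Total = $700.00 + $120.00 = $820.00


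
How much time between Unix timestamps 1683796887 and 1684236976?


Difference = 1684236976 - 1683796887 = 440089 seconds
In hours: 440089 / 3600 ≈ 122.2
In days: 440089 / 86400 ≈ 5.09

440089 seconds (122.2 hours / 5.09 days)


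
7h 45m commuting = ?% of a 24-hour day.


Time: 465 minutes
Day: 1440 minutes
Percentage = (465/1440) × 100 ≈ 32.3%

32.3%


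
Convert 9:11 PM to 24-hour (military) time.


21:11

Input: 9:11 PM
PM: 9 + 12 = 21


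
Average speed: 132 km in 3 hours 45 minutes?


35.2 km/h

Distance: 132 km
Time: 3h 45m = 225 min = 225/60 = 15/4 hours
Speed = 132 ÷ (15/4) = 132 × 4 / 15 = 528/15 = 35.2 km/h


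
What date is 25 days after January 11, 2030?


February 5, 2030

Start: January 11, 2030
Add 25 days
January 11 → February 1: 31 - 11 + 1 = 21 days (25 - 21 = 4 left)
February 1 + 4 = February 5, 2030


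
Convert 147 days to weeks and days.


Weeks: 147 ÷ 7 = 21 remainder 0

21 weeks 0 days


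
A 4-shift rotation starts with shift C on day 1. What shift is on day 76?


Shifts: A, B, C, D
Start: C (index 2)
Day 76: (2 + 76 - 1) mod 4
= 77 mod 4
= 1
Index 1 → shift B

Shift B


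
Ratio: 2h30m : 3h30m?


Duration 1: 150 minutes
Duration 2: 210 minutes
Ratio = 150:210
GCD = 30
Simplified = 5:7
As a decimal: 5/7 ≈ 0.71

5:7 (0.71)


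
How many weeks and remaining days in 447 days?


63 weeks 6 days

Weeks: 447 ÷ 7 = 63 remainder 6


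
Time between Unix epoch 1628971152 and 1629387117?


415965 seconds (115.5 hours / 4.81 days)

Difference = 1629387117 - 1628971152 = 415965 seconds
In hours: 415965 / 3600 ≈ 115.5
In days: 415965 / 86400 ≈ 4.81


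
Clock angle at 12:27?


148.5°

Hour hand (12 ≡ 0 on the dial): 0×30 + 27×0.5 = 13.5°
Minute hand = 27×6 = 162°
Difference = |13.5 - 162| = 148.5°


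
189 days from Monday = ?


Monday

Start: Monday (index 0)
(0 + 189) mod 7
= 189 mod 7
= 0
Index 0 → Monday


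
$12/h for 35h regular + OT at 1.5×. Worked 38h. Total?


Regular: 35h × $12 = $420.00
Overtime: 38 - 35 = 3h
OT pay: 3h × $12 × 1.5 = $54.00
Total = $420.00 + $54.00 = $474.00

$474.00


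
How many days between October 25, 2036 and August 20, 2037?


299 days

From October 25, 2036 to August 20, 2037
Rest of October 2036: 31 - 25 = 6
Full months: November 30, December 31, January 31, February 2037 28, March 31, April 30, May 31, June 30, July 31
Days into August 2037: 20
Total = 6 + 30 + 31 + 31 + 28 + 31 + 30 + 31 + 30 + 31 + 20 = 299 days


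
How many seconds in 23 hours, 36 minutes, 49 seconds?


Hours: 23 × 3600 = 82800
Minutes: 36 × 60 = 2160
Seconds: 49
Total = 82800 + 2160 + 49 = 85009

85009 seconds


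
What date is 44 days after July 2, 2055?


August 15, 2055

Start: July 2, 2055
Add 44 days
July 2 → August 1: 31 - 2 + 1 = 30 days (44 - 30 = 14 left)
August 1 + 14 = August 15, 2055


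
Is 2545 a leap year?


No

Rules: divisible by 4 AND (not by 100 OR by 400)
2545 ÷ 4 = 636 remainder 1 → not divisible by 4
Not divisible by 4 → not a leap year


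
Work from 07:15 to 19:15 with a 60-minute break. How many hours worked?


Total time = (19×60+15) - (7×60+15)
= 1155 - 435 = 720 min
Minus break: 720 - 60 = 660 min
= 11h 0m

11h 0m (660 minutes)


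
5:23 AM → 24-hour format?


05:23

Input: 5:23 AM
AM hour stays: 5


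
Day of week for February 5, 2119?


Zeller's congruence:
q=5, m=14, k=18, j=21
h = (5 + ⌊13×15/5⌋ + 18 + ⌊18/4⌋ + ⌊21/4⌋ - 2×21) mod 7
= (5 + 39 + 18 + 4 + 5 - 42) mod 7
= 29 mod 7 = 1
h=1 → Sunday

Sunday


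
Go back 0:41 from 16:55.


Start: 1015 minutes from midnight
Subtract: 41 minutes
Remaining: 1015 - 41 = 974
Hours: 16, Minutes: 14

16:14


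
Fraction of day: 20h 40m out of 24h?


0.8611 (86.11%)

Total minutes: 20×60 + 40 = 1240
Day = 24×60 = 1440 minutes
Fraction = 1240/1440 ≈ 0.8611
As a percentage: 1240/1440 × 100 ≈ 86.11%


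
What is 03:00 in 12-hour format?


Hour: 3
3 < 12 → AM

3:00 AM


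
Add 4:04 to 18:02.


22:06

Start: 1082 minutes from midnight
Add: 244 minutes
Total: 1326 minutes
Hours: 1326 ÷ 60 = 22 remainder 6


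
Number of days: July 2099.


31 days

Month: July (month 7)
July has 31 days


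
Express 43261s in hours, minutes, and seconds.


Hours: 43261 ÷ 3600 = 12 remainder 61
Minutes: 61 ÷ 60 = 1 remainder 1
Seconds: 1

12h 1m 1s


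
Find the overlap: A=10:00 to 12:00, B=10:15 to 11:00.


45 minutes

Meeting A: 600-720 (in minutes from midnight)
Meeting B: 615-660
Overlap start = max(600, 615) = 615
Overlap end = min(720, 660) = 660
Overlap = max(0, 660 - 615) = 45 min


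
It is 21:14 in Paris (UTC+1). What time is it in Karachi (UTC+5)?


Time difference = UTC+5 - UTC+1 = +4 hours
New hour = (21 + 4) mod 24
= 25 mod 24 = 1
Minutes unchanged → 01:14; 25 ≥ 24 → next day

01:14 (next day)


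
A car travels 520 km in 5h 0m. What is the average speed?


Distance: 520 km
Time: 5 hours
Speed = 520 / 5 = 104.0 km/h

104.0 km/h


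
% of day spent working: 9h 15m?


Time: 555 minutes
Day: 1440 minutes
Percentage = (555/1440) × 100 ≈ 38.5%

38.5%


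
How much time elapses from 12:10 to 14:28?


2h 18m

End time in minutes: 14×60 + 28 = 868
Start time in minutes: 12×60 + 10 = 730
Difference = 868 - 730 = 138 minutes
= 2 hours 18 minutes


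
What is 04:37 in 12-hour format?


Hour: 4
4 < 12 → AM

4:37 AM


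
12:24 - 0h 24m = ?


Start: 744 minutes from midnight
Subtract: 24 minutes
Remaining: 744 - 24 = 720
Hours: 12, Minutes: 0

12:00


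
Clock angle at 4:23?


Hour hand = 4×30 + 23×0.5 = 131.5°
Minute hand = 23×6 = 138°
Difference = |131.5 - 138| = 6.5°

6.5°


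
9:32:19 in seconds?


34339 seconds

Hours: 9 × 3600 = 32400
Minutes: 32 × 60 = 1920
Seconds: 19
Total = 32400 + 1920 + 19 = 34339


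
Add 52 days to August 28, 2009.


October 19, 2009

Start: August 28, 2009
Add 52 days
August 28 → September 1: 31 - 28 + 1 = 4 days (52 - 4 = 48 left)
September 1 → October 1: 30 - 1 + 1 = 30 days (48 - 30 = 18 left)
October 1 + 18 = October 19, 2009


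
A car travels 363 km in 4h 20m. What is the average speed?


83.8 km/h

Distance: 363 km
Time: 4h 20m = 260 min = 260/60 = 13/3 hours
Speed = 363 ÷ (13/3) = 363 × 3 / 13 = 1089/13 ≈ 83.8 km/h


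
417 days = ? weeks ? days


Weeks: 417 ÷ 7 = 59 remainder 4

59 weeks 4 days


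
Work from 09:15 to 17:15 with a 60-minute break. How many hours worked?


7h 0m (420 minutes)

Total time = (17×60+15) - (9×60+15)
= 1035 - 555 = 480 min
Minus break: 480 - 60 = 420 min
= 7h 0m


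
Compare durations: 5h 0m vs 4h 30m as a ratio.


Duration 1: 300 minutes
Duration 2: 270 minutes
Ratio = 300:270
GCD = 30
Simplified = 10:9
As a decimal: 10/9 ≈ 1.11

10:9 (1.11)


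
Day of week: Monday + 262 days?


Start: Monday (index 0)
(0 + 262) mod 7
= 262 mod 7
= 3
Index 3 → Thursday

Thursday


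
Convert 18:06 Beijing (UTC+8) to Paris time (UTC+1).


Time difference = UTC+1 - UTC+8 = -7 hours
New hour = (18 -7) mod 24
= 11 mod 24 = 11
Minutes unchanged → 11:06

11:06


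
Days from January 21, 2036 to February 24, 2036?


34 days

From January 21, 2036 to February 24, 2036
Rest of January 2036: 31 - 21 = 10
Days into February 2036: 24
Total = 10 + 24 = 34 days


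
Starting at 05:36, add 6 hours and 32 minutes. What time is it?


Start: 336 minutes from midnight
Add: 392 minutes
Total: 728 minutes
Hours: 728 ÷ 60 = 12 remainder 8

12:08


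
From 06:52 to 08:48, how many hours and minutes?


End time in minutes: 8×60 + 48 = 528
Start time in minutes: 6×60 + 52 = 412
Difference = 528 - 412 = 116 minutes
= 1 hours 56 minutes

1h 56m


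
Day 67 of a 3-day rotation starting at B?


Shift B

Shifts: A, B, C
Start: B (index 1)
Day 67: (1 + 67 - 1) mod 3
= 67 mod 3
= 1
Index 1 → shift B


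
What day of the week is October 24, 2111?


Zeller's congruence:
q=24, m=10, k=11, j=21
h = (24 + ⌊13×11/5⌋ + 11 + ⌊11/4⌋ + ⌊21/4⌋ - 2×21) mod 7
= (24 + 28 + 11 + 2 + 5 - 42) mod 7
= 28 mod 7 = 0
h=0 → Saturday

Saturday


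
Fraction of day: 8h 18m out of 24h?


0.3458 (34.58%)

Total minutes: 8×60 + 18 = 498
Day = 24×60 = 1440 minutes
Fraction = 498/1440 ≈ 0.3458
As a percentage: 498/1440 × 100 ≈ 34.58%


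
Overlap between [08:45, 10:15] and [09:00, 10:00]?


Meeting A: 525-615 (in minutes from midnight)
Meeting B: 540-600
Overlap start = max(525, 540) = 540
Overlap end = min(615, 600) = 600
Overlap = max(0, 600 - 540) = 60 min

60 minutes


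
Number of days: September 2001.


30 days

Month: September (month 9)
September has 30 days


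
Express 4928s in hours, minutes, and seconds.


Hours: 4928 ÷ 3600 = 1 remainder 1328
Minutes: 1328 ÷ 60 = 22 remainder 8
Seconds: 8

1h 22m 8s


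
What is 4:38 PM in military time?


16:38

Input: 4:38 PM
PM: 4 + 12 = 16


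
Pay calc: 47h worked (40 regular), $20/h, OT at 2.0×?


$1080.00

Regular: 40h × $20 = $800.00
Overtime: 47 - 40 = 7h
OT pay: 7h × $20 × 2.0 = $280.00
Total = $800.00 + $280.00 = $1080.00


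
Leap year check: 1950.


No

Rules: divisible by 4 AND (not by 100 OR by 400)
1950 ÷ 4 = 487 remainder 2 → not divisible by 4
Not divisible by 4 → not a leap year


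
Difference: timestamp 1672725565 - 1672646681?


Difference = 1672725565 - 1672646681 = 78884 seconds
In hours: 78884 / 3600 ≈ 21.9
In days: 78884 / 86400 ≈ 0.91

78884 seconds (21.9 hours / 0.91 days)


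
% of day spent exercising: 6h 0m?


Time: 360 minutes
Day: 1440 minutes
Percentage = (360/1440) × 100 = 25.0%

25.0%


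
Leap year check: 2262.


No

Rules: divisible by 4 AND (not by 100 OR by 400)
2262 ÷ 4 = 565 remainder 2 → not divisible by 4
Not divisible by 4 → not a leap year


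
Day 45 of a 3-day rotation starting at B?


Shifts: A, B, C
Start: B (index 1)
Day 45: (1 + 45 - 1) mod 3
= 45 mod 3
= 0
Index 0 → shift A

Shift A


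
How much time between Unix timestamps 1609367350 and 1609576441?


Difference = 1609576441 - 1609367350 = 209091 seconds
In hours: 209091 / 3600 ≈ 58.1
In days: 209091 / 86400 ≈ 2.42

209091 seconds (58.1 hours / 2.42 days)


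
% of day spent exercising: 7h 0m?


Time: 420 minutes
Day: 1440 minutes
Percentage = (420/1440) × 100 ≈ 29.2%

29.2%


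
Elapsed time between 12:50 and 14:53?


2h 3m

End time in minutes: 14×60 + 53 = 893
Start time in minutes: 12×60 + 50 = 770
Difference = 893 - 770 = 123 minutes
= 2 hours 3 minutes


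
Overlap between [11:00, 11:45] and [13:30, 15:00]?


0 minutes

Meeting A: 660-705 (in minutes from midnight)
Meeting B: 810-900
Overlap start = max(660, 810) = 810
Overlap end = min(705, 900) = 705
Overlap = max(0, 705 - 810) = 0 min


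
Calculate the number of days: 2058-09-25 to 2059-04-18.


205 days

From September 25, 2058 to April 18, 2059
Rest of September 2058: 30 - 25 = 5
Full months: October 31, November 30, December 31, January 31, February 2059 28, March 31
Days into April 2059: 18
Total = 5 + 31 + 30 + 31 + 31 + 28 + 31 + 18 = 205 days


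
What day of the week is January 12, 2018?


Friday

Zeller's congruence:
q=12, m=13, k=17, j=20
h = (12 + ⌊13×14/5⌋ + 17 + ⌊17/4⌋ + ⌊20/4⌋ - 2×20) mod 7
= (12 + 36 + 17 + 4 + 5 - 40) mod 7
= 34 mod 7 = 6
h=6 → Friday


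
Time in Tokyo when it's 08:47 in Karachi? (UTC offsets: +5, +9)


12:47

Time difference = UTC+9 - UTC+5 = +4 hours
New hour = (8 + 4) mod 24
= 12 mod 24 = 12
Minutes unchanged → 12:47


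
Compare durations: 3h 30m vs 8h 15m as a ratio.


Duration 1: 210 minutes
Duration 2: 495 minutes
Ratio = 210:495
GCD = 15
Simplified = 14:33
As a decimal: 14/33 ≈ 0.42

14:33 (0.42)


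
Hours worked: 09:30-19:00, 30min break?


9h 0m (540 minutes)

Total time = (19×60+0) - (9×60+30)
= 1140 - 570 = 570 min
Minus break: 570 - 30 = 540 min
= 9h 0m


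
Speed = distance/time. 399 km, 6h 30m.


61.4 km/h

Distance: 399 km
Time: 6h 30m = 390 min = 390/60 = 13/2 hours
Speed = 399 ÷ (13/2) = 399 × 2 / 13 = 798/13 ≈ 61.4 km/h


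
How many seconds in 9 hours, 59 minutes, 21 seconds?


35961 seconds

Hours: 9 × 3600 = 32400
Minutes: 59 × 60 = 3540
Seconds: 21
Total = 32400 + 3540 + 21 = 35961


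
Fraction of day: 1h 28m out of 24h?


0.0611 (6.11%)

Total minutes: 1×60 + 28 = 88
Day = 24×60 = 1440 minutes
Fraction = 88/1440 ≈ 0.0611
As a percentage: 88/1440 × 100 ≈ 6.11%


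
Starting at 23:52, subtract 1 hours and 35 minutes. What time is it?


22:17

Start: 1432 minutes from midnight
Subtract: 95 minutes
Remaining: 1432 - 95 = 1337
Hours: 22, Minutes: 17


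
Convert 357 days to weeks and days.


51 weeks 0 days

Weeks: 357 ÷ 7 = 51 remainder 0


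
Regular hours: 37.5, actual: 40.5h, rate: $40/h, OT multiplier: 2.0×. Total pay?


$1740.00

Regular: 37.5h × $40 = $1500.00
Overtime: 40.5 - 37.5 = 3.0h
OT pay: 3.0h × $40 × 2.0 = $240.00
Total = $1500.00 + $240.00 = $1740.00


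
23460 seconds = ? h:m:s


Hours: 23460 ÷ 3600 = 6 remainder 1860
Minutes: 1860 ÷ 60 = 31 remainder 0
Seconds: 0

6h 31m 0s


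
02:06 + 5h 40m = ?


Start: 126 minutes from midnight
Add: 340 minutes
Total: 466 minutes
Hours: 466 ÷ 60 = 7 remainder 46

07:46


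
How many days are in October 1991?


31 days

Month: October (month 10)
October has 31 days


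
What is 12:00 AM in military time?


Input: 12:00 AM
12 AM → 00 (midnight)

00:00


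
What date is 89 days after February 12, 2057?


Start: February 12, 2057
Add 89 days
February 12 → March 1: 28 - 12 + 1 = 17 days (89 - 17 = 72 left)
March 1 → April 1: 31 - 1 + 1 = 31 days (72 - 31 = 41 left)
April 1 → May 1: 30 - 1 + 1 = 30 days (41 - 30 = 11 left)
May 1 + 11 = May 12, 2057

May 12, 2057


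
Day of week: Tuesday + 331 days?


Thursday

Start: Tuesday (index 1)
(1 + 331) mod 7
= 332 mod 7
= 3
Index 3 → Thursday


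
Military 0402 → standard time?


4:02 AM

Hour: 4
4 < 12 → AM


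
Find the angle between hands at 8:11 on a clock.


Hour hand = 8×30 + 11×0.5 = 245.5°
Minute hand = 11×6 = 66°
Difference = |245.5 - 66| = 179.5°

179.5°


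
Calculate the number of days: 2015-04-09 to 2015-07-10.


92 days

From April 9, 2015 to July 10, 2015
Rest of April 2015: 30 - 9 = 21
Full months: May 31, June 30
Days into July 2015: 10
Total = 21 + 31 + 30 + 10 = 92 days


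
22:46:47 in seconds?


Hours: 22 × 3600 = 79200
Minutes: 46 × 60 = 2760
Seconds: 47
Total = 79200 + 2760 + 47 = 82007

82007 seconds


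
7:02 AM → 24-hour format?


Input: 7:02 AM
AM hour stays: 7

07:02


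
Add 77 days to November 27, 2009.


February 12, 2010

Start: November 27, 2009
Add 77 days
November 27 → December 1: 30 - 27 + 1 = 4 days (77 - 4 = 73 left)
December 1 → January 1: 31 - 1 + 1 = 31 days (73 - 31 = 42 left)
January 1 → February 1: 31 - 1 + 1 = 31 days (42 - 31 = 11 left)
February 1 + 11 = February 12, 2010


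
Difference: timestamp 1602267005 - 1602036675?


230330 seconds (64.0 hours / 2.67 days)

Difference = 1602267005 - 1602036675 = 230330 seconds
In hours: 230330 / 3600 ≈ 64.0
In days: 230330 / 86400 ≈ 2.67


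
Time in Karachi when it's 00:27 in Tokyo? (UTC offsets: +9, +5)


20:27 (previous day)

Time difference = UTC+5 - UTC+9 = -4 hours
New hour = (0 -4) mod 24
= -4 mod 24 = 20
Minutes unchanged → 20:27; -4 < 0 → previous day


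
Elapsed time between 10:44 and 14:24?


End time in minutes: 14×60 + 24 = 864
Start time in minutes: 10×60 + 44 = 644
Difference = 864 - 644 = 220 minutes
= 3 hours 40 minutes

3h 40m


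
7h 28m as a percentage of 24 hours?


0.3111 (31.11%)

Total minutes: 7×60 + 28 = 448
Day = 24×60 = 1440 minutes
Fraction = 448/1440 ≈ 0.3111
As a percentage: 448/1440 × 100 ≈ 31.11%


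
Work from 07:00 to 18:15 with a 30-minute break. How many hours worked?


Total time = (18×60+15) - (7×60+0)
= 1095 - 420 = 675 min
Minus break: 675 - 30 = 645 min
= 10h 45m

10h 45m (645 minutes)


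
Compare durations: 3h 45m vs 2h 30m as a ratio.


Duration 1: 225 minutes
Duration 2: 150 minutes
Ratio = 225:150
GCD = 75
Simplified = 3:2
As a decimal: 3/2 = 1.50

3:2 (1.50)


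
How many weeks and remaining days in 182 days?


Weeks: 182 ÷ 7 = 26 remainder 0

26 weeks 0 days


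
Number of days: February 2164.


Month: February (month 2)
February: 28 or 29 (leap year)
2164 leap year? Yes

29 days


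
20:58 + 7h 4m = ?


04:02 (next day)

Start: 1258 minutes from midnight
Add: 424 minutes
Total: 1682 minutes
Hours: 1682 ÷ 60 = 28 remainder 2
28 ≥ 24 → 28 - 24 = 4 (next day)


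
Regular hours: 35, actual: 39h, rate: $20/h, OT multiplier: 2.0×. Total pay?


Regular: 35h × $20 = $700.00
Overtime: 39 - 35 = 4h
OT pay: 4h × $20 × 2.0 = $160.00
Total = $700.00 + $160.00 = $860.00

$860.00


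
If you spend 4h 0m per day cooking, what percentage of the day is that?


Time: 240 minutes
Day: 1440 minutes
Percentage = (240/1440) × 100 ≈ 16.7%

16.7%


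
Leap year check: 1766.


No

Rules: divisible by 4 AND (not by 100 OR by 400)
1766 ÷ 4 = 441 remainder 2 → not divisible by 4
Not divisible by 4 → not a leap year


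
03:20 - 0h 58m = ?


Start: 200 minutes from midnight
Subtract: 58 minutes
Remaining: 200 - 58 = 142
Hours: 2, Minutes: 22

02:22


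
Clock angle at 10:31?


129.5°

Hour hand = 10×30 + 31×0.5 = 315.5°
Minute hand = 31×6 = 186°
Difference = |315.5 - 186| = 129.5°


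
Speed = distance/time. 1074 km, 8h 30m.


126.4 km/h

Distance: 1074 km
Time: 8h 30m = 510 min = 510/60 = 17/2 hours
Speed = 1074 ÷ (17/2) = 1074 × 2 / 17 = 2148/17 ≈ 126.4 km/h


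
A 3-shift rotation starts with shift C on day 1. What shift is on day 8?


Shifts: A, B, C
Start: C (index 2)
Day 8: (2 + 8 - 1) mod 3
= 9 mod 3
= 0
Index 0 → shift A

Shift A


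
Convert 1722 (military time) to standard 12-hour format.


Hour: 17
17 - 12 = 5 → PM

5:22 PM


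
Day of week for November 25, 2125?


Sunday

Zeller's congruence:
q=25, m=11, k=25, j=21
h = (25 + ⌊13×12/5⌋ + 25 + ⌊25/4⌋ + ⌊21/4⌋ - 2×21) mod 7
= (25 + 31 + 25 + 6 + 5 - 42) mod 7
= 50 mod 7 = 1
h=1 → Sunday


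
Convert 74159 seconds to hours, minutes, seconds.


Hours: 74159 ÷ 3600 = 20 remainder 2159
Minutes: 2159 ÷ 60 = 35 remainder 59
Seconds: 59

20h 35m 59s


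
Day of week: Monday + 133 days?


Start: Monday (index 0)
(0 + 133) mod 7
= 133 mod 7
= 0
Index 0 → Monday

Monday


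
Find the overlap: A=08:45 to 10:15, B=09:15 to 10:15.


60 minutes

Meeting A: 525-615 (in minutes from midnight)
Meeting B: 555-615
Overlap start = max(525, 555) = 555
Overlap end = min(615, 615) = 615
Overlap = max(0, 615 - 555) = 60 min


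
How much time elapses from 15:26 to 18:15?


2h 49m

End time in minutes: 18×60 + 15 = 1095
Start time in minutes: 15×60 + 26 = 926
Difference = 1095 - 926 = 169 minutes
= 2 hours 49 minutes


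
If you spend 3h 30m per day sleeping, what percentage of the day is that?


Time: 210 minutes
Day: 1440 minutes
Percentage = (210/1440) × 100 ≈ 14.6%

14.6%


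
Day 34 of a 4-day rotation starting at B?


Shift C

Shifts: A, B, C, D
Start: B (index 1)
Day 34: (1 + 34 - 1) mod 4
= 34 mod 4
= 2
Index 2 → shift C


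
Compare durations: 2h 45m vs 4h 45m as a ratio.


Duration 1: 165 minutes
Duration 2: 285 minutes
Ratio = 165:285
GCD = 15
Simplified = 11:19
As a decimal: 11/19 ≈ 0.58

11:19 (0.58)


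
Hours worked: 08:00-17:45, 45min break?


9h 0m (540 minutes)

Total time = (17×60+45) - (8×60+0)
= 1065 - 480 = 585 min
Minus break: 585 - 45 = 540 min
= 9h 0m


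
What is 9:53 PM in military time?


21:53

Input: 9:53 PM
PM: 9 + 12 = 21


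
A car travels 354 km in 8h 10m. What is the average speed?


Distance: 354 km
Time: 8h 10m = 490 min = 490/60 = 49/6 hours
Speed = 354 ÷ (49/6) = 354 × 6 / 49 = 2124/49 ≈ 43.3 km/h

43.3 km/h


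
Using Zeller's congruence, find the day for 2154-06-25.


Tuesday

Zeller's congruence:
q=25, m=6, k=54, j=21
h = (25 + ⌊13×7/5⌋ + 54 + ⌊54/4⌋ + ⌊21/4⌋ - 2×21) mod 7
= (25 + 18 + 54 + 13 + 5 - 42) mod 7
= 73 mod 7 = 3
h=3 → Tuesday


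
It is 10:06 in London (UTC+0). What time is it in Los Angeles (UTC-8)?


Time difference = UTC-8 - UTC+0 = -8 hours
New hour = (10 -8) mod 24
= 2 mod 24 = 2
Minutes unchanged → 02:06

02:06


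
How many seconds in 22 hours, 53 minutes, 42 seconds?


Hours: 22 × 3600 = 79200
Minutes: 53 × 60 = 3180
Seconds: 42
Total = 79200 + 3180 + 42 = 82422

82422 seconds


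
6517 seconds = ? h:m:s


1h 48m 37s

Hours: 6517 ÷ 3600 = 1 remainder 2917
Minutes: 2917 ÷ 60 = 48 remainder 37
Seconds: 37


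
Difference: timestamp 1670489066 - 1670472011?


Difference = 1670489066 - 1670472011 = 17055 seconds
In hours: 17055 / 3600 ≈ 4.7
In days: 17055 / 86400 ≈ 0.20

17055 seconds (4.7 hours / 0.20 days)


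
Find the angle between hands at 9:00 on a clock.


90.0°

Hour hand = 9×30 + 0×0.5 = 270.0°
Minute hand = 0×6 = 0°
Difference = |270.0 - 0| = 270.0°
Since > 180°: 360 - 270.0 = 90.0°


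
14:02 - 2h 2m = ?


Start: 842 minutes from midnight
Subtract: 122 minutes
Remaining: 842 - 122 = 720
Hours: 12, Minutes: 0

12:00


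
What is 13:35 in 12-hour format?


Hour: 13
13 - 12 = 1 → PM

1:35 PM


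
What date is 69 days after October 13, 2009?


December 21, 2009

Start: October 13, 2009
Add 69 days
October 13 → November 1: 31 - 13 + 1 = 19 days (69 - 19 = 50 left)
November 1 → December 1: 30 - 1 + 1 = 30 days (50 - 30 = 20 left)
December 1 + 20 = December 21, 2009


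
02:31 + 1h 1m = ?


03:32

Start: 151 minutes from midnight
Add: 61 minutes
Total: 212 minutes
Hours: 212 ÷ 60 = 3 remainder 32


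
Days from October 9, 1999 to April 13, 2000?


187 days

From October 9, 1999 to April 13, 2000
Rest of October 1999: 31 - 9 = 22
Full months: November 30, December 31, January 31, February 2000 29, March 31
Days into April 2000: 13
Total = 22 + 30 + 31 + 31 + 29 + 31 + 13 = 187 days


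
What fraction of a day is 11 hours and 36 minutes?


0.4833 (48.33%)

Total minutes: 11×60 + 36 = 696
Day = 24×60 = 1440 minutes
Fraction = 696/1440 ≈ 0.4833
As a percentage: 696/1440 × 100 ≈ 48.33%


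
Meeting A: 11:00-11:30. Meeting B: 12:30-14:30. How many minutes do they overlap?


Meeting A: 660-690 (in minutes from midnight)
Meeting B: 750-870
Overlap start = max(660, 750) = 750
Overlap end = min(690, 870) = 690
Overlap = max(0, 690 - 750) = 0 min

0 minutes


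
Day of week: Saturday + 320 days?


Start: Saturday (index 5)
(5 + 320) mod 7
= 325 mod 7
= 3
Index 3 → Thursday

Thursday


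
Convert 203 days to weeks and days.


29 weeks 0 days

Weeks: 203 ÷ 7 = 29 remainder 0


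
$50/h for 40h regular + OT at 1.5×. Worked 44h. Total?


$2300.00

Regular: 40h × $50 = $2000.00
Overtime: 44 - 40 = 4h
OT pay: 4h × $50 × 1.5 = $300.00
Total = $2000.00 + $300.00 = $2300.00


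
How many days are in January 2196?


31 days

Month: January (month 1)
January has 31 days


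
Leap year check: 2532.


Yes

Rules: divisible by 4 AND (not by 100 OR by 400)
2532 ÷ 4 = 633 exactly → divisible by 4
2532 ÷ 100 = 25 remainder 32 → not divisible by 100
Divisible by 4 but not by 100 → leap year


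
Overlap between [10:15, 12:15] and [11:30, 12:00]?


Meeting A: 615-735 (in minutes from midnight)
Meeting B: 690-720
Overlap start = max(615, 690) = 690
Overlap end = min(735, 720) = 720
Overlap = max(0, 720 - 690) = 30 min

30 minutes


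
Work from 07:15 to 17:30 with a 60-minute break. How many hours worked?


Total time = (17×60+30) - (7×60+15)
= 1050 - 435 = 615 min
Minus break: 615 - 60 = 555 min
= 9h 15m

9h 15m (555 minutes)


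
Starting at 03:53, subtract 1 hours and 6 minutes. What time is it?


Start: 233 minutes from midnight
Subtract: 66 minutes
Remaining: 233 - 66 = 167
Hours: 2, Minutes: 47

02:47


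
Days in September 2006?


30 days

Month: September (month 9)
September has 30 days


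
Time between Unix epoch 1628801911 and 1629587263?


785352 seconds (218.2 hours / 9.09 days)

Difference = 1629587263 - 1628801911 = 785352 seconds
In hours: 785352 / 3600 ≈ 218.2
In days: 785352 / 86400 ≈ 9.09


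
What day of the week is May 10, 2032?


Zeller's congruence:
q=10, m=5, k=32, j=20
h = (10 + ⌊13×6/5⌋ + 32 + ⌊32/4⌋ + ⌊20/4⌋ - 2×20) mod 7
= (10 + 15 + 32 + 8 + 5 - 40) mod 7
= 30 mod 7 = 2
h=2 → Monday

Monday


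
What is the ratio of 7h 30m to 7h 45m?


30:31 (0.97)

Duration 1: 450 minutes
Duration 2: 465 minutes
Ratio = 450:465
GCD = 15
Simplified = 30:31
As a decimal: 30/31 ≈ 0.97


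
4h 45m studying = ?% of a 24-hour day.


19.8%

Time: 285 minutes
Day: 1440 minutes
Percentage = (285/1440) × 100 ≈ 19.8%


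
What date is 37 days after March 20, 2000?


April 26, 2000

Start: March 20, 2000
Add 37 days
March 20 → April 1: 31 - 20 + 1 = 12 days (37 - 12 = 25 left)
April 1 + 25 = April 26, 2000


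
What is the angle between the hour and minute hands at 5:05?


122.5°

Hour hand = 5×30 + 5×0.5 = 152.5°
Minute hand = 5×6 = 30°
Difference = |152.5 - 30| = 122.5°


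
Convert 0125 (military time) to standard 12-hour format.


1:25 AM

Hour: 1
1 < 12 → AM


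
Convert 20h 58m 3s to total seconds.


75483 seconds

Hours: 20 × 3600 = 72000
Minutes: 58 × 60 = 3480
Seconds: 3
Total = 72000 + 3480 + 3 = 75483


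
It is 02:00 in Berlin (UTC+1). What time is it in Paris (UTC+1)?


Time difference = UTC+1 - UTC+1 = +0 hours
New hour = (2 + 0) mod 24
= 2 mod 24 = 2
Minutes unchanged → 02:00

02:00


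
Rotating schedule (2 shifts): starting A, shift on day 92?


Shift B

Shifts: A, B
Start: A (index 0)
Day 92: (0 + 92 - 1) mod 2
= 91 mod 2
= 1
Index 1 → shift B


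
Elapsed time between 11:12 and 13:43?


End time in minutes: 13×60 + 43 = 823
Start time in minutes: 11×60 + 12 = 672
Difference = 823 - 672 = 151 minutes
= 2 hours 31 minutes

2h 31m


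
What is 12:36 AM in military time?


00:36

Input: 12:36 AM
12 AM → 00 (midnight)


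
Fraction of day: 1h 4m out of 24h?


0.0444 (4.44%)

Total minutes: 1×60 + 4 = 64
Day = 24×60 = 1440 minutes
Fraction = 64/1440 ≈ 0.0444
As a percentage: 64/1440 × 100 ≈ 4.44%


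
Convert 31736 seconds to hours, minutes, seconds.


Hours: 31736 ÷ 3600 = 8 remainder 2936
Minutes: 2936 ÷ 60 = 48 remainder 56
Seconds: 56

8h 48m 56s


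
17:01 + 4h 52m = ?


21:53

Start: 1021 minutes from midnight
Add: 292 minutes
Total: 1313 minutes
Hours: 1313 ÷ 60 = 21 remainder 53


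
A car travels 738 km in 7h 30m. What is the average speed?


Distance: 738 km
Time: 7h 30m = 450 min = 450/60 = 15/2 hours
Speed = 738 ÷ (15/2) = 738 × 2 / 15 = 1476/15 = 98.4 km/h

98.4 km/h


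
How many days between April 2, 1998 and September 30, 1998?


From April 2, 1998 to September 30, 1998
Rest of April 1998: 30 - 2 = 28
Full months: May 31, June 30, July 31, August 31
Days into September 1998: 30
Total = 28 + 31 + 30 + 31 + 31 + 30 = 181 days

181 days


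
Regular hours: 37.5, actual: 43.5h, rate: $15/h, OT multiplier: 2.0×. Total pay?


Regular: 37.5h × $15 = $562.50
Overtime: 43.5 - 37.5 = 6.0h
OT pay: 6.0h × $15 × 2.0 = $180.00
Total = $562.50 + $180.00 = $742.50

$742.50


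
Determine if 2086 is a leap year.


No

Rules: divisible by 4 AND (not by 100 OR by 400)
2086 ÷ 4 = 521 remainder 2 → not divisible by 4
Not divisible by 4 → not a leap year


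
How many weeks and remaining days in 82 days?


Weeks: 82 ÷ 7 = 11 remainder 5

11 weeks 5 days


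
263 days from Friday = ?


Tuesday

Start: Friday (index 4)
(4 + 263) mod 7
= 267 mod 7
= 1
Index 1 → Tuesday


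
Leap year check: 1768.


Yes

Rules: divisible by 4 AND (not by 100 OR by 400)
1768 ÷ 4 = 442 exactly → divisible by 4
1768 ÷ 100 = 17 remainder 68 → not divisible by 100
Divisible by 4 but not by 100 → leap year


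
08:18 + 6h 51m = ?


15:09

Start: 498 minutes from midnight
Add: 411 minutes
Total: 909 minutes
Hours: 909 ÷ 60 = 15 remainder 9


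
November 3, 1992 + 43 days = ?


December 16, 1992

Start: November 3, 1992
Add 43 days
November 3 → December 1: 30 - 3 + 1 = 28 days (43 - 28 = 15 left)
December 1 + 15 = December 16, 1992


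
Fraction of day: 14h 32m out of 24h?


Total minutes: 14×60 + 32 = 872
Day = 24×60 = 1440 minutes
Fraction = 872/1440 ≈ 0.6056
As a percentage: 872/1440 × 100 ≈ 60.56%

0.6056 (60.56%)


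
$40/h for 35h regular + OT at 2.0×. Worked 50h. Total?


Regular: 35h × $40 = $1400.00
Overtime: 50 - 35 = 15h
OT pay: 15h × $40 × 2.0 = $1200.00
Total = $1400.00 + $1200.00 = $2600.00

$2600.00


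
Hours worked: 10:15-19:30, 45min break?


8h 30m (510 minutes)

Total time = (19×60+30) - (10×60+15)
= 1170 - 615 = 555 min
Minus break: 555 - 45 = 510 min
= 8h 30m


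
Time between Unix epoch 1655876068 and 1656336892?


Difference = 1656336892 - 1655876068 = 460824 seconds
In hours: 460824 / 3600 ≈ 128.0
In days: 460824 / 86400 ≈ 5.33

460824 seconds (128.0 hours / 5.33 days)


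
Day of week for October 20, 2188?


Zeller's congruence:
q=20, m=10, k=88, j=21
h = (20 + ⌊13×11/5⌋ + 88 + ⌊88/4⌋ + ⌊21/4⌋ - 2×21) mod 7
= (20 + 28 + 88 + 22 + 5 - 42) mod 7
= 121 mod 7 = 2
h=2 → Monday

Monday


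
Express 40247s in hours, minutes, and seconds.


Hours: 40247 ÷ 3600 = 11 remainder 647
Minutes: 647 ÷ 60 = 10 remainder 47
Seconds: 47

11h 10m 47s


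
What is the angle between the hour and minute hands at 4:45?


127.5°

Hour hand = 4×30 + 45×0.5 = 142.5°
Minute hand = 45×6 = 270°
Difference = |142.5 - 270| = 127.5°


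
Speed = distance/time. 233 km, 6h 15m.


Distance: 233 km
Time: 6h 15m = 375 min = 375/60 = 25/4 hours
Speed = 233 ÷ (25/4) = 233 × 4 / 25 = 932/25 ≈ 37.3 km/h

37.3 km/h


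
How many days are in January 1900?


31 days

Month: January (month 1)
January has 31 days


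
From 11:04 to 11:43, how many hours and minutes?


0h 39m

End time in minutes: 11×60 + 43 = 703
Start time in minutes: 11×60 + 4 = 664
Difference = 703 - 664 = 39 minutes
= 0 hours 39 minutes


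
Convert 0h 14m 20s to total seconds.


860 seconds

Hours: 0 × 3600 = 0
Minutes: 14 × 60 = 840
Seconds: 20
Total = 0 + 840 + 20 = 860


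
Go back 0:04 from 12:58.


12:54

Start: 778 minutes from midnight
Subtract: 4 minutes
Remaining: 778 - 4 = 774
Hours: 12, Minutes: 54


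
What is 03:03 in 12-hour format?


Hour: 3
3 < 12 → AM

3:03 AM


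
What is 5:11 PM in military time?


17:11

Input: 5:11 PM
PM: 5 + 12 = 17


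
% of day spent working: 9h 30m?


Time: 570 minutes
Day: 1440 minutes
Percentage = (570/1440) × 100 ≈ 39.6%

39.6%


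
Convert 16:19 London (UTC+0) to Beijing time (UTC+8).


Time difference = UTC+8 - UTC+0 = +8 hours
New hour = (16 + 8) mod 24
= 24 mod 24 = 0
Minutes unchanged → 00:19; 24 ≥ 24 → next day

00:19 (next day)


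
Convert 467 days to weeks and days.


66 weeks 5 days

Weeks: 467 ÷ 7 = 66 remainder 5


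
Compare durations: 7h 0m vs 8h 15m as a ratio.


Duration 1: 420 minutes
Duration 2: 495 minutes
Ratio = 420:495
GCD = 15
Simplified = 28:33
As a decimal: 28/33 ≈ 0.85

28:33 (0.85)


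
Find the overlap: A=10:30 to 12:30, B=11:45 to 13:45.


45 minutes

Meeting A: 630-750 (in minutes from midnight)
Meeting B: 705-825
Overlap start = max(630, 705) = 705
Overlap end = min(750, 825) = 750
Overlap = max(0, 750 - 705) = 45 min


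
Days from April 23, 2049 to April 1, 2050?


From April 23, 2049 to April 1, 2050
Rest of April 2049: 30 - 23 = 7
Full months: May 31, June 30, July 31, August 31, September 30, October 31, November 30, December 31, January 31, February 2050 28, March 31
Days into April 2050: 1
Total = 7 + 31 + 30 + 31 + 31 + 30 + 31 + 30 + 31 + 31 + 28 + 31 + 1 = 343 days

343 days


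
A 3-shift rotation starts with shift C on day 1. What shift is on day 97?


Shifts: A, B, C
Start: C (index 2)
Day 97: (2 + 97 - 1) mod 3
= 98 mod 3
= 2
Index 2 → shift C

Shift C


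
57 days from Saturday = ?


Start: Saturday (index 5)
(5 + 57) mod 7
= 62 mod 7
= 6
Index 6 → Sunday

Sunday


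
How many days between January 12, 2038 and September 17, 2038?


From January 12, 2038 to September 17, 2038
Rest of January 2038: 31 - 12 = 19
Full months: February 2038 28, March 31, April 30, May 31, June 30, July 31, August 31
Days into September 2038: 17
Total = 19 + 28 + 31 + 30 + 31 + 30 + 31 + 31 + 17 = 248 days

248 days


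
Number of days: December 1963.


31 days

Month: December (month 12)
December has 31 days


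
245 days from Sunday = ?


Sunday

Start: Sunday (index 6)
(6 + 245) mod 7
= 251 mod 7
= 6
Index 6 → Sunday


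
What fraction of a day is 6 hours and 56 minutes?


0.2889 (28.89%)

Total minutes: 6×60 + 56 = 416
Day = 24×60 = 1440 minutes
Fraction = 416/1440 ≈ 0.2889
As a percentage: 416/1440 × 100 ≈ 28.89%


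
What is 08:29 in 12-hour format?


8:29 AM

Hour: 8
8 < 12 → AM


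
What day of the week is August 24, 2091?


Friday

Zeller's congruence:
q=24, m=8, k=91, j=20
h = (24 + ⌊13×9/5⌋ + 91 + ⌊91/4⌋ + ⌊20/4⌋ - 2×20) mod 7
= (24 + 23 + 91 + 22 + 5 - 40) mod 7
= 125 mod 7 = 6
h=6 → Friday


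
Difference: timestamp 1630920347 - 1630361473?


Difference = 1630920347 - 1630361473 = 558874 seconds
In hours: 558874 / 3600 ≈ 155.2
In days: 558874 / 86400 ≈ 6.47

558874 seconds (155.2 hours / 6.47 days)


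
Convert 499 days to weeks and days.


Weeks: 499 ÷ 7 = 71 remainder 2

71 weeks 2 days


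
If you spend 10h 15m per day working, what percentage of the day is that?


42.7%

Time: 615 minutes
Day: 1440 minutes
Percentage = (615/1440) × 100 ≈ 42.7%


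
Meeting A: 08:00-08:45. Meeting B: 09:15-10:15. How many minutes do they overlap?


0 minutes

Meeting A: 480-525 (in minutes from midnight)
Meeting B: 555-615
Overlap start = max(480, 555) = 555
Overlap end = min(525, 615) = 525
Overlap = max(0, 525 - 555) = 0 min


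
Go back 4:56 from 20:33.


15:37

Start: 1233 minutes from midnight
Subtract: 296 minutes
Remaining: 1233 - 296 = 937
Hours: 15, Minutes: 37


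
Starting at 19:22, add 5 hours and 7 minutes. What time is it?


Start: 1162 minutes from midnight
Add: 307 minutes
Total: 1469 minutes
Hours: 1469 ÷ 60 = 24 remainder 29
24 ≥ 24 → 24 - 24 = 0 (next day)

00:29 (next day)


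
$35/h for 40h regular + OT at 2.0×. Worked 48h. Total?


$1960.00

Regular: 40h × $35 = $1400.00
Overtime: 48 - 40 = 8h
OT pay: 8h × $35 × 2.0 = $560.00
Total = $1400.00 + $560.00 = $1960.00


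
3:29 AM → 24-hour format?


Input: 3:29 AM
AM hour stays: 3

03:29
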